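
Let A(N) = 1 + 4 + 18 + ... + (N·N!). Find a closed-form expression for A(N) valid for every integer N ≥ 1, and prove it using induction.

A(N) = (N + 1)! - 1

We claim A(N) = (N + 1)! - 1 for all N ≥ 1.
Base case (N = 1): A(1) = 1, and the closed form gives 1. They agree.
Inductive step: assume the claim holds for N = j, so A(j) = (j + 1)! - 1.
Then A(j+1) = A(j) + ((j + 1)(j + 1)!) = ((j + 1)! - 1) + ((j + 1)(j + 1)!).
Simplifying, A(j+1) = ((j+1) + 1)! - 1,
which is the closed form with N = j+1.
Hence, by induction on N, the claim holds for every N ≥ 1.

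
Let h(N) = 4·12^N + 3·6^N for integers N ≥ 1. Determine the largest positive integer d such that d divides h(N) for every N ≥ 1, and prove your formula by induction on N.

d = 6

Computing the first values: h(1) = 66 and h(2) = 684; gcd(66, 684) = 6, so d ≤ 6.
We prove 6 | 4·12^N + 3·6^N for all N ≥ 1 by induction on N.
When N = 1: h(1) = 66 = 6·(11), so 6 | h(1).
For the inductive step, assume it holds for an arbitrary k ≥ 1, i.e. 6 | h(k). Then
h(k+1) − 12·h(k) = (4·12^(k+1) + 3·6^(k+1)) − 12·(4·12^k + 3·6^k) = (3)·6^k·(6 − 12) = (-18)·6^k. Since 6 | h(k) by the inductive hypothesis, 6 | 12·h(k); and 6 | -18 since -18 = 6·-3. Therefore 6 | h(k+1).
Hence, by induction on N, the claim holds for every N ≥ 1.
Therefore the largest such d is 6.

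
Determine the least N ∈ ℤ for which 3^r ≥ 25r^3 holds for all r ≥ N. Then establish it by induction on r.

N = 9

At r = 8: 6561 < 12800, so the inequality fails and N ≥ 9. We prove 3^r ≥ 25r^3 for all r ≥ 9.
When r = 9: 3^r = 19683 and 25r^3 = 18225, so 19683 ≥ 18225.
For the inductive step, assume it holds for an arbitrary k ≥ 9, so 3^k ≥ 25k^3.
Then 3^(k + 1) = 3·(3^k) ≥ 3·(25k^3).
Also, for k ≥ 9 we have 3·(25k^3) ≥ 25(k+1)^3, since 3 ≥ (1 + 1/k)^3 for all k ≥ 9.
Combining, 3^(k + 1) ≥ 25(k+1)^3.
By induction, the statement is established for all r ≥ 9.
Hence the smallest such N is 9.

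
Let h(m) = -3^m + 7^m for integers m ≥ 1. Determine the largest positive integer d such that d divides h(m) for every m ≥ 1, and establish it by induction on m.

d = 4

Computing the first values: h(1) = 4 and h(2) = 40; gcd(4, 40) = 4, so d ≤ 4.
We prove 4 | -3^m + 7^m for all m ≥ 1 by induction on m.
Base step (m = 1): h(1) = 4 = 4·(1), so 4 | h(1).
Inductive step: suppose the statement holds for some k ≥ 1, i.e. 4 | h(k). Then
7^{k+1} − 3^{k+1} = 7·7^k − 3·3^k = 7·(7^k − 3^k) + (4)·3^k. The first term is divisible by 4 by the inductive hypothesis, and the second term (4)·3^k is divisible by 4 since 4 | 4. Hence 4 | h(k+1).
By the principle of mathematical induction, the result holds for all m ≥ 1.
Therefore the largest such d is 4.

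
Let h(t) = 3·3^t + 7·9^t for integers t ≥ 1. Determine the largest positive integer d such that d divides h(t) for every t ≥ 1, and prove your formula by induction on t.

Computing the first values: h(1) = 72 and h(2) = 594; gcd(72, 594) = 18, so d ≤ 18.
We prove 18 | 3·3^t + 7·9^t for all t ≥ 1 by induction on t.
Base step (t = 1): h(1) = 72 = 18·(4), so 18 | h(1).
Suppose the result is true for t = i, i.e. 18 | h(i). Then
h(i+1) − 9·h(i) = (3·3^(i+1) + 7·9^(i+1)) − 9·(3·3^i + 7·9^i) = (3)·3^i·(3 − 9) = (-18)·3^i. Since 18 | h(i) by the inductive hypothesis, 18 | 9·h(i); and 18 | -18 since -18 = 18·-1. Therefore 18 | h(i+1).
This completes the induction.
Therefore the largest such d is 18.

d = 18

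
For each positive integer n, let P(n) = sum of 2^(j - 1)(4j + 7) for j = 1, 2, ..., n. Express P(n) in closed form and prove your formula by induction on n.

P(n) = 2^n(4n + 3) - 3

We claim P(n) = 2^n(4n + 3) - 3 for all n ≥ 1.
Base step (n = 1): P(1) = 11, and the closed form gives 11. They agree.
Inductive step: suppose the statement holds for some j ≥ 1, so P(j) = 2^j(4j + 3) - 3.
Then P(j+1) = P(j) + (2^j(4j + 11)) = (2^j(4j + 3) - 3) + (2^j(4j + 11)).
Simplifying, P(j+1) = 8·2^j·j + 14·2^j - 3 = 2^(j+1)(4(j+1) + 3) - 3,
which is the closed form with n = j+1.
By the principle of mathematical induction, the result holds for all n ≥ 1.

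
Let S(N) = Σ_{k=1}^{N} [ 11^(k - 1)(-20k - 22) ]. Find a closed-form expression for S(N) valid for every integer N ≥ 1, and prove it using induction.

S(N) = -2·11^N(N + 1) + 2

We claim S(N) = -2·11^N(N + 1) + 2 for all N ≥ 1.
When N = 1: S(1) = -42, and the closed form gives -42. They agree.
Suppose the result is true for N = k, so S(k) = -2·11^k(k + 1) + 2.
Then S(k+1) = S(k) + (11^k(-20k - 42)) = (-2·11^k(k + 1) + 2) + (11^k(-20k - 42)).
Simplifying, S(k+1) = -22·11^k·k - 44·11^k + 2 = -2·11^(k+1)((k+1) + 1) + 2,
which is the closed form with N = k+1.
By induction, the statement is established for all N ≥ 1.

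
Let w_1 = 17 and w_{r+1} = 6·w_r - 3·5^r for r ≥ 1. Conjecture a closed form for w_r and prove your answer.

Computing the first terms: w_1 = 17, w_2 = 87, w_3 = 447. This suggests w_r = 3·5^r + 2·6^(r - 1).
Base step (r = 1): the formula gives 17 = 17 = w_1.
For the inductive step, assume it holds for an arbitrary p ≥ 1, so w_p = 3·5^p + 2·6^(p - 1).
Then w_{p+1} = 6·w_p - 3·5^p = 6·(3·5^p + 2·6^(p - 1)) - 3·5^p = 3·5^(p + 1) + 2·6^p = 3·5^(p+1) + 2·6^((p+1) - 1),
which is the claimed formula at r = p+1.
This completes the induction.

w_r = 3·5^r + 2·6^(r - 1)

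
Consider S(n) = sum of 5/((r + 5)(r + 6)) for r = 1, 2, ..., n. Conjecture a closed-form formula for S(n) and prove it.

S(n) = 5n/(6(n + 6))

We claim S(n) = 5n/(6(n + 6)) for all n ≥ 1.
Base step (n = 1): S(1) = 5/42, and the closed form gives 5/42. They agree.
Inductive step: assume the claim holds for n = r, so S(r) = 5r/(6(r + 6)).
Then S(r+1) = S(r) + (5/((r + 6)(r + 7))) = (5r/(6(r + 6))) + (5/((r + 6)(r + 7))).
Simplifying, S(r+1) = 5(r + 1)/(6(r + 7)) = 5(r+1)/(6((r+1) + 6)),
which is the closed form with n = r+1.
Hence, by induction on n, the claim holds for every n ≥ 1.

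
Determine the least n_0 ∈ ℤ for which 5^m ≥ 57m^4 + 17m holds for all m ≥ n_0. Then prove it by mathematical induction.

At m = 7: 78125 < 136976, so the inequality fails and n_0 ≥ 8. We prove 5^m ≥ 57m^4 + 17m for all m ≥ 8.
Base step (m = 8): 5^m = 390625 and 57m^4 + 17m = 233608, so 390625 ≥ 233608.
Suppose the result is true for m = k, so 5^k ≥ 57k^4 + 17k.
Then 5^(k + 1) = 5·(5^k) ≥ 5·(57k^4 + 17k).
Also, for k ≥ 8 we have 5·(57k^4 + 17k) ≥ 57(k+1)^4 + 17(k+1), since 5·(57k^4 + 17k) − (57(k+1)^4 + 17(k+1)) = 228k^4 - 228k^3 - 342k^2 - 160k - 74, which is nonnegative for all k ≥ 8.
Combining, 5^(k + 1) ≥ 57(k+1)^4 + 17(k+1).
By the principle of mathematical induction, the result holds for all m ≥ 8.
Hence the smallest such n_0 is 8.

n_0 = 8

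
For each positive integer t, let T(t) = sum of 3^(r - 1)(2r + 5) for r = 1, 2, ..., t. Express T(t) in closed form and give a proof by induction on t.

T(t) = 3^t(t + 2) - 2

We claim T(t) = 3^t(t + 2) - 2 for all t ≥ 1.
Base case (t = 1): T(1) = 7, and the closed form gives 7. They agree.
For the inductive step, assume it holds for an arbitrary r ≥ 1, so T(r) = 3^r(r + 2) - 2.
Then T(r+1) = T(r) + (3^r(2r + 7)) = (3^r(r + 2) - 2) + (3^r(2r + 7)).
Simplifying, T(r+1) = 3^(r + 1)r + 3^(r + 2) - 2 = 3^(r+1)((r+1) + 2) - 2,
which is the closed form with t = r+1.
By the principle of mathematical induction, the result holds for all t ≥ 1.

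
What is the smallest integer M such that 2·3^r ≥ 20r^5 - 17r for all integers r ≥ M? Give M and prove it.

At r = 14: 9565938 < 10756242, so the inequality fails and M ≥ 15. We prove 2·3^r ≥ 20r^5 - 17r for all r ≥ 15.
Base case (r = 15): 2·3^r = 28697814 and 20r^5 - 17r = 15187245, so 28697814 ≥ 15187245.
Suppose the result is true for r = m, so 2·3^m ≥ 20m^5 - 17m.
Then 2·3^(m + 1) = 3·(2·3^m) ≥ 3·(20m^5 - 17m).
Also, for m ≥ 15 we have 3·(20m^5 - 17m) ≥ 20(m+1)^5 - 17(m+1), since 3·(20m^5 - 17m) − (20(m+1)^5 - 17(m+1)) = 40m^5 - 100m^4 - 200m^3 - 200m^2 - 134m - 3, which is nonnegative for all m ≥ 15.
Combining, 2·3^(m + 1) ≥ 20(m+1)^5 - 17(m+1).
This completes the induction.
Hence the smallest such M is 15.

M = 15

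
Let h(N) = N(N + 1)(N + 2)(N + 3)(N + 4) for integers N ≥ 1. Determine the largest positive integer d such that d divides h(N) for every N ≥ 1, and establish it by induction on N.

Computing the first values: h(1) = 120 and h(2) = 720; gcd(120, 720) = 120, so d ≤ 120.
We prove 120 | N(N + 1)(N + 2)(N + 3)(N + 4) for all N ≥ 1 by induction on N.
Base case (N = 1): h(1) = 120 = 120·(1), so 120 | h(1).
Inductive step: suppose the statement holds for some p ≥ 1, i.e. 120 | h(p). Then
h(p+1) − h(p) = (p+1)·(p+2)·(p+3)·(p+4)·(p+5) − p·(p+1)·(p+2)·(p+3)·(p+4) = (p+1)·(p+2)·(p+3)·(p+4)·[(p+5) − p] = 5·(p+1)·(p+2)·(p+3)·(p+4). The product of 4 consecutive integers is divisible by (4)! = 24, so h(p+1) − h(p) is divisible by 5·24 = 120. By the inductive hypothesis 120 | h(p), hence 120 | h(p+1).
Hence, by induction on N, the claim holds for every N ≥ 1.
Therefore the largest such d is 120.

d = 120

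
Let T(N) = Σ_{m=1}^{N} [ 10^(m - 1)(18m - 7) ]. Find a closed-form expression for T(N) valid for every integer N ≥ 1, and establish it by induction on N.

We claim T(N) = 10^N(2N - 1) + 1 for all N ≥ 1.
Base step (N = 1): T(1) = 11, and the closed form gives 11. They agree.
Suppose the result is true for N = m, so T(m) = 10^m(2m - 1) + 1.
Then T(m+1) = T(m) + (10^m(18m + 11)) = (10^m(2m - 1) + 1) + (10^m(18m + 11)).
Simplifying, T(m+1) = 20·10^m·m + 10·10^m + 1 = 10^(m+1)(2(m+1) - 1) + 1,
which is the closed form with N = m+1.
Hence, by induction on N, the claim holds for every N ≥ 1.

T(N) = 10^N(2N - 1) + 1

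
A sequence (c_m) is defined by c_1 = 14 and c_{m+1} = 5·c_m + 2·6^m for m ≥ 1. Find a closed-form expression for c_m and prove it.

Computing the first terms: c_1 = 14, c_2 = 82, c_3 = 482. This suggests c_m = 2·5^(m - 1) + 2·6^m.
When m = 1: the formula gives 14 = 14 = c_1.
Inductive step: suppose the statement holds for some p ≥ 1, so c_p = 2·5^(p - 1) + 2·6^p.
Then c_{p+1} = 5·c_p + 2·6^p = 5·(2·5^(p - 1) + 2·6^p) + 2·6^p = 2·5^p + 2·6^(p + 1) = 2·5^((p+1) - 1) + 2·6^(p+1),
which is the claimed formula at m = p+1.
By induction, the statement is established for all m ≥ 1.

c_m = 2·5^(m - 1) + 2·6^m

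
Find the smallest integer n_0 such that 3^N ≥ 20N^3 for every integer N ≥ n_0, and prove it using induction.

At N = 8: 6561 < 10240, so the inequality fails and n_0 ≥ 9. We prove 3^N ≥ 20N^3 for all N ≥ 9.
When N = 9: 3^N = 19683 and 20N^3 = 14580, so 19683 ≥ 14580.
Inductive step: assume the claim holds for N = p, so 3^p ≥ 20p^3.
Then 3^(p + 1) = 3·(3^p) ≥ 3·(20p^3).
Also, for p ≥ 9 we have 3·(20p^3) ≥ 20(p+1)^3, since 3 ≥ (1 + 1/p)^3 for all p ≥ 9.
Combining, 3^(p + 1) ≥ 20(p+1)^3.
By induction, the statement is established for all N ≥ 9.
Hence the smallest such n_0 is 9.

n_0 = 9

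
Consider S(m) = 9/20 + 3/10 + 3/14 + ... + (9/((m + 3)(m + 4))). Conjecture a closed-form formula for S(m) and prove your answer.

S(m) = 9m/(4(m + 4))

We claim S(m) = 9m/(4(m + 4)) for all m ≥ 1.
Base case (m = 1): S(1) = 9/20, and the closed form gives 9/20. They agree.
For the inductive step, assume it holds for an arbitrary r ≥ 1, so S(r) = 9r/(4(r + 4)).
Then S(r+1) = S(r) + (9/((r + 4)(r + 5))) = (9r/(4(r + 4))) + (9/((r + 4)(r + 5))).
Simplifying, S(r+1) = 9(r + 1)/(4(r + 5)) = 9(r+1)/(4((r+1) + 4)),
which is the closed form with m = r+1.
By the principle of mathematical induction, the result holds for all m ≥ 1.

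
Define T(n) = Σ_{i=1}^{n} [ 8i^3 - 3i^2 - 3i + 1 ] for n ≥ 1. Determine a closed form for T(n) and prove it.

T(n) = n(2n + 1)(n^2 + n - 1)

We claim T(n) = n(2n + 1)(n^2 + n - 1) for all n ≥ 1.
When n = 1: T(1) = 3, and the closed form gives 3. They agree.
Inductive step: assume the claim holds for n = i, so T(i) = i(2i^3 + 3i^2 - i - 1).
Then T(i+1) = T(i) + (8i^3 + 21i^2 + 15i + 3) = (i(2i^3 + 3i^2 - i - 1)) + (8i^3 + 21i^2 + 15i + 3).
Simplifying, T(i+1) = (i + 1)(2i + 3)(i^2 + 3i + 1) = (i+1)(2(i+1) + 1)((i+1)^2 + (i+1) - 1),
which is the closed form with n = i+1.
By induction, the statement is established for all n ≥ 1.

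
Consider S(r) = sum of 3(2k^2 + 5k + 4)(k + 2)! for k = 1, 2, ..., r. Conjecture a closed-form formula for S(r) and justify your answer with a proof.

We claim S(r) = (6r + 3)(r + 3)! - 18 for all r ≥ 1.
When r = 1: S(1) = 198, and the closed form gives 198. They agree.
For the inductive step, assume it holds for an arbitrary k ≥ 1, so S(k) = (6k + 3)(k + 3)! - 18.
Then S(k+1) = S(k) + (3(2k^2 + 9k + 11)(k + 3)!) = ((6k + 3)(k + 3)! - 18) + (3(2k^2 + 9k + 11)(k + 3)!).
Simplifying, S(k+1) = (6(k+1) + 3)((k+1) + 3)! - 18,
which is the closed form with r = k+1.
By the principle of mathematical induction, the result holds for all r ≥ 1.

S(r) = (6r + 3)(r + 3)! - 18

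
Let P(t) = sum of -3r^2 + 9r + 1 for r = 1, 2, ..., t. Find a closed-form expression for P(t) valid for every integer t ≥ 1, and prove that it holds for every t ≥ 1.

P(t) = -t(t^2 - 3t - 5)

We claim P(t) = -t(t^2 - 3t - 5) for all t ≥ 1.
For the base case t = 1: P(1) = 7, and the closed form gives 7. They agree.
Inductive step: assume the claim holds for t = r, so P(r) = r(-r^2 + 3r + 5).
Then P(r+1) = P(r) + (-3r^2 + 3r + 7) = (r(-r^2 + 3r + 5)) + (-3r^2 + 3r + 7).
Simplifying, P(r+1) = -(r + 1)(r^2 - r - 7) = -(r+1)((r+1)^2 - 3(r+1) - 5),
which is the closed form with t = r+1.
This completes the induction.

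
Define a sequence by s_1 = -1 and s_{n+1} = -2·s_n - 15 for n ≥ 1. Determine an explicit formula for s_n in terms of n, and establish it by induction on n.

s_n = (-2)^(n + 1) - 5

Computing the first terms: s_1 = -1, s_2 = -13, s_3 = 11. This suggests s_n = (-2)^(n + 1) - 5.
For the base case n = 1: the formula gives -1 = -1 = s_1.
Suppose the result is true for n = p, so s_p = (-2)^(p + 1) - 5.
Then s_{p+1} = -2·s_p - 15 = -2·((-2)^(p + 1) - 5) - 15 = (-2)^(p + 2) - 5 = (-2)^((p+1) + 1) - 5,
which is the claimed formula at n = p+1.
By induction, the statement is established for all n ≥ 1.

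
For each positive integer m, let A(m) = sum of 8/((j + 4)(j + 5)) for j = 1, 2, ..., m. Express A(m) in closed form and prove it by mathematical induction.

We claim A(m) = 8m/(5(m + 5)) for all m ≥ 1.
When m = 1: A(1) = 4/15, and the closed form gives 4/15. They agree.
Suppose the result is true for m = j, so A(j) = 8j/(5(j + 5)).
Then A(j+1) = A(j) + (8/((j + 5)(j + 6))) = (8j/(5(j + 5))) + (8/((j + 5)(j + 6))).
Simplifying, A(j+1) = 8(j + 1)/(5(j + 6)) = 8(j+1)/(5((j+1) + 5)),
which is the closed form with m = j+1.
Hence, by induction on m, the claim holds for every m ≥ 1.

A(m) = 8m/(5(m + 5))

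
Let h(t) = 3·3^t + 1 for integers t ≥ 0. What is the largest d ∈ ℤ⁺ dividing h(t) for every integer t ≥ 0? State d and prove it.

Computing the first values: h(0) = 4 and h(1) = 10; gcd(4, 10) = 2, so d ≤ 2.
We prove 2 | 3·3^t + 1 for all t ≥ 0 by induction on t.
When t = 0: h(0) = 4 = 2·(2), so 2 | h(0).
Inductive step: assume the claim holds for t = m, i.e. 2 | h(m). Then
h(m+1) = 3·3^(m+1) + 1 = 3·(3·3^m + 1) - 2 = 3·h(m) - 2. The first term is divisible by 2 by the inductive hypothesis, and -2 is divisible by 2. Hence 2 | h(m+1).
This completes the induction.
Therefore the largest such d is 2.

d = 2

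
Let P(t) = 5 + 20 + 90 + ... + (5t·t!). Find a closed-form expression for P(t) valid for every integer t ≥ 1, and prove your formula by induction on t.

We claim P(t) = (5t + 5)t! - 5 for all t ≥ 1.
When t = 1: P(1) = 5, and the closed form gives 5. They agree.
For the inductive step, assume it holds for an arbitrary p ≥ 1, so P(p) = (5p + 5)p! - 5.
Then P(p+1) = P(p) + (5(p + 1)(p + 1)!) = ((5p + 5)p! - 5) + (5(p + 1)(p + 1)!).
Simplifying, P(p+1) = (5(p+1) + 5)(p+1)! - 5,
which is the closed form with t = p+1.
This completes the induction.

P(t) = (5t + 5)t! - 5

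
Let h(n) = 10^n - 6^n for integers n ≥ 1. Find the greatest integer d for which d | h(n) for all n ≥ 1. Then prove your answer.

Computing the first values: h(1) = 4 and h(2) = 64; gcd(4, 64) = 4, so d ≤ 4.
We prove 4 | 10^n - 6^n for all n ≥ 1 by induction on n.
Base case (n = 1): h(1) = 4 = 4·(1), so 4 | h(1).
For the inductive step, assume it holds for an arbitrary j ≥ 1, i.e. 4 | h(j). Then
10^{j+1} − 6^{j+1} = 10·10^j − 6·6^j = 10·(10^j − 6^j) + (4)·6^j. The first term is divisible by 4 by the inductive hypothesis, and the second term (4)·6^j is divisible by 4 since 4 | 4. Hence 4 | h(j+1).
This completes the induction.
Therefore the largest such d is 4.

d = 4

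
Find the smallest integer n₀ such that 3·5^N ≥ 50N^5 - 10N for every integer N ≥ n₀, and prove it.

n₀ = 9

At N = 8: 1171875 < 1638320, so the inequality fails and n₀ ≥ 9. We prove 3·5^N ≥ 50N^5 - 10N for all N ≥ 9.
When N = 9: 3·5^N = 5859375 and 50N^5 - 10N = 2952360, so 5859375 ≥ 2952360.
Suppose the result is true for N = i, so 3·5^i ≥ 50i^5 - 10i.
Then 3·5^(i + 1) = 5·(3·5^i) ≥ 5·(50i^5 - 10i).
Also, for i ≥ 9 we have 5·(50i^5 - 10i) ≥ 50(i+1)^5 - 10(i+1), since 5·(50i^5 - 10i) − (50(i+1)^5 - 10(i+1)) = 200i^5 - 250i^4 - 500i^3 - 500i^2 - 290i - 40, which is nonnegative for all i ≥ 9.
Combining, 3·5^(i + 1) ≥ 50(i+1)^5 - 10(i+1).
Hence, by induction on N, the claim holds for every N ≥ 9.
Hence the smallest such n₀ is 9.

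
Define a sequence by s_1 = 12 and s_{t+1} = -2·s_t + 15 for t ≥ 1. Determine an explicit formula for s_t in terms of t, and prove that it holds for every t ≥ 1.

s_t = 7(-2)^(t - 1) + 5

Computing the first terms: s_1 = 12, s_2 = -9, s_3 = 33. This suggests s_t = 7(-2)^(t - 1) + 5.
Base case (t = 1): the formula gives 12 = 12 = s_1.
Inductive step: suppose the statement holds for some m ≥ 1, so s_m = 7(-2)^(m - 1) + 5.
Then s_{m+1} = -2·s_m + 15 = -2·(7(-2)^(m - 1) + 5) + 15 = 7(-2)^m + 5 = 7(-2)^((m+1) - 1) + 5,
which is the claimed formula at t = m+1.
Hence, by induction on t, the claim holds for every t ≥ 1.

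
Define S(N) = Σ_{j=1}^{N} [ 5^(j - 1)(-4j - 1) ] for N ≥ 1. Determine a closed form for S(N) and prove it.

We claim S(N) = -5^N·N for all N ≥ 1.
Base step (N = 1): S(1) = -5, and the closed form gives -5. They agree.
For the inductive step, assume it holds for an arbitrary j ≥ 1, so S(j) = -5^j·j.
Then S(j+1) = S(j) + (5^j(-4j - 5)) = (-5^j·j) + (5^j(-4j - 5)).
Simplifying, S(j+1) = 5^(j + 1)(-j - 1) = -5^(j+1)·(j+1),
which is the closed form with N = j+1.
Hence, by induction on N, the claim holds for every N ≥ 1.

S(N) = -5^N·N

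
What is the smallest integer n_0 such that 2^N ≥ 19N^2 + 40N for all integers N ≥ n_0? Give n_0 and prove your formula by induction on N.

n_0 = 12

At N = 11: 2048 < 2739, so the inequality fails and n_0 ≥ 12. We prove 2^N ≥ 19N^2 + 40N for all N ≥ 12.
Base case (N = 12): 2^N = 4096 and 19N^2 + 40N = 3216, so 4096 ≥ 3216.
For the inductive step, assume it holds for an arbitrary i ≥ 12, so 2^i ≥ 19i^2 + 40i.
Then 2^(i + 1) = 2·(2^i) ≥ 2·(19i^2 + 40i).
Also, for i ≥ 12 we have 2·(19i^2 + 40i) ≥ 19(i+1)^2 + 40(i+1), since 2·(19i^2 + 40i) − (19(i+1)^2 + 40(i+1)) = 19i^2 + 2i - 59, which is nonnegative for all i ≥ 12.
Combining, 2^(i + 1) ≥ 19(i+1)^2 + 40(i+1).
This completes the induction.
Hence the smallest such n_0 is 12.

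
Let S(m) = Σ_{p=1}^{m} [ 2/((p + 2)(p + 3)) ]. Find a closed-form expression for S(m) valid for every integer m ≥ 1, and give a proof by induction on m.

S(m) = 2m/(3(m + 3))

We claim S(m) = 2m/(3(m + 3)) for all m ≥ 1.
Base step (m = 1): S(1) = 1/6, and the closed form gives 1/6. They agree.
For the inductive step, assume it holds for an arbitrary p ≥ 1, so S(p) = 2p/(3(p + 3)).
Then S(p+1) = S(p) + (2/((p + 3)(p + 4))) = (2p/(3(p + 3))) + (2/((p + 3)(p + 4))).
Simplifying, S(p+1) = 2(p + 1)/(3(p + 4)) = 2(p+1)/(3((p+1) + 3)),
which is the closed form with m = p+1.
This completes the induction.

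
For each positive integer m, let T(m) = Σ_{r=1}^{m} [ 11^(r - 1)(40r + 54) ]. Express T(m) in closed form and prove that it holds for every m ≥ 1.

We claim T(m) = 11^m(4m + 5) - 5 for all m ≥ 1.
Base step (m = 1): T(1) = 94, and the closed form gives 94. They agree.
Inductive step: assume the claim holds for m = r, so T(r) = 11^r(4r + 5) - 5.
Then T(r+1) = T(r) + (11^r(40r + 94)) = (11^r(4r + 5) - 5) + (11^r(40r + 94)).
Simplifying, T(r+1) = 44·11^r·r + 99·11^r - 5 = 11^(r+1)(4(r+1) + 5) - 5,
which is the closed form with m = r+1.
By the principle of mathematical induction, the result holds for all m ≥ 1.

T(m) = 11^m(4m + 5) - 5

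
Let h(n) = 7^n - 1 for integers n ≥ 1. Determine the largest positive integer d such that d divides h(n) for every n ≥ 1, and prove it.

Computing the first values: h(1) = 6 and h(2) = 48; gcd(6, 48) = 6, so d ≤ 6.
We prove 6 | 7^n - 1 for all n ≥ 1 by induction on n.
Base case (n = 1): h(1) = 6 = 6·(1), so 6 | h(1).
Inductive step: assume the claim holds for n = j, i.e. 6 | h(j). Then
7^{j+1} − 1^{j+1} = 7·7^j − 1·1^j = 7·(7^j − 1^j) + (6)·1^j. The first term is divisible by 6 by the inductive hypothesis, and the second term (6)·1^j is divisible by 6 since 6 | 6. Hence 6 | h(j+1).
Hence, by induction on n, the claim holds for every n ≥ 1.
Therefore the largest such d is 6.

d = 6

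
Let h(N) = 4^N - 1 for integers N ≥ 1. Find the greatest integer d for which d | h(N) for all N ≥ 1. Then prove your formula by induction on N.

Computing the first values: h(1) = 3 and h(2) = 15; gcd(3, 15) = 3, so d ≤ 3.
We prove 3 | 4^N - 1 for all N ≥ 1 by induction on N.
Base case (N = 1): h(1) = 3 = 3·(1), so 3 | h(1).
Inductive step: suppose the statement holds for some k ≥ 1, i.e. 3 | h(k). Then
4^{k+1} − 1^{k+1} = 4·4^k − 1·1^k = 4·(4^k − 1^k) + (3)·1^k. The first term is divisible by 3 by the inductive hypothesis, and the second term (3)·1^k is divisible by 3 since 3 | 3. Hence 3 | h(k+1).
This completes the induction.
Therefore the largest such d is 3.

d = 3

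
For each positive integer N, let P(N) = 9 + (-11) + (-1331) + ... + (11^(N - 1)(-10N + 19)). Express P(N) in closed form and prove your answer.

We claim P(N) = 11^N(-N + 2) - 2 for all N ≥ 1.
For the base case N = 1: P(1) = 9, and the closed form gives 9. They agree.
Suppose the result is true for N = r, so P(r) = 11^r(-r + 2) - 2.
Then P(r+1) = P(r) + (11^r(-10r + 9)) = (11^r(-r + 2) - 2) + (11^r(-10r + 9)).
Simplifying, P(r+1) = -11^(r + 1)r + 11^(r + 1) - 2 = 11^(r+1)(-(r+1) + 2) - 2,
which is the closed form with N = r+1.
By the principle of mathematical induction, the result holds for all N ≥ 1.

P(N) = 11^N(-N + 2) - 2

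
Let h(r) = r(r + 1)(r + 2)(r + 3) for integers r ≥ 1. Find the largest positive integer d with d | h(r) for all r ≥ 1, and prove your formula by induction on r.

Computing the first values: h(1) = 24 and h(2) = 120; gcd(24, 120) = 24, so d ≤ 24.
We prove 24 | r(r + 1)(r + 2)(r + 3) for all r ≥ 1 by induction on r.
When r = 1: h(1) = 24 = 24·(1), so 24 | h(1).
Inductive step: suppose the statement holds for some j ≥ 1, i.e. 24 | h(j). Then
h(j+1) − h(j) = (j+1)·(j+2)·(j+3)·(j+4) − j·(j+1)·(j+2)·(j+3) = (j+1)·(j+2)·(j+3)·[(j+4) − j] = 4·(j+1)·(j+2)·(j+3). The product of 3 consecutive integers is divisible by (3)! = 6, so h(j+1) − h(j) is divisible by 4·6 = 24. By the inductive hypothesis 24 | h(j), hence 24 | h(j+1).
By induction, the statement is established for all r ≥ 1.
Therefore the largest such d is 24.

d = 24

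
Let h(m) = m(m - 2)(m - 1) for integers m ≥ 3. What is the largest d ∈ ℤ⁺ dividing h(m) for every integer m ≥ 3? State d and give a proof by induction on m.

d = 6

Computing the first values: h(3) = 6 and h(4) = 24; gcd(6, 24) = 6, so d ≤ 6.
We prove 6 | m(m - 2)(m - 1) for all m ≥ 3 by induction on m.
When m = 3: h(3) = 6 = 6·(1), so 6 | h(3).
Suppose the result is true for m = k, i.e. 6 | h(k). Then
h(k+1) − h(k) = (k-1)·k·(k+1) − (k-2)·(k-1)·k = (k-1)·k·[(k+1) − (k-2)] = 3·(k-1)·k. The product of 2 consecutive integers is divisible by (2)! = 2, so h(k+1) − h(k) is divisible by 3·2 = 6. By the inductive hypothesis 6 | h(k), hence 6 | h(k+1).
This completes the induction.
Therefore the largest such d is 6.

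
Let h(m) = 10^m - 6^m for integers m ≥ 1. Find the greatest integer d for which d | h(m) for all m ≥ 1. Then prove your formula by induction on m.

d = 4

Computing the first values: h(1) = 4 and h(2) = 64; gcd(4, 64) = 4, so d ≤ 4.
We prove 4 | 10^m - 6^m for all m ≥ 1 by induction on m.
Base case (m = 1): h(1) = 4 = 4·(1), so 4 | h(1).
Inductive step: suppose the statement holds for some i ≥ 1, i.e. 4 | h(i). Then
10^{i+1} − 6^{i+1} = 10·10^i − 6·6^i = 10·(10^i − 6^i) + (4)·6^i. The first term is divisible by 4 by the inductive hypothesis, and the second term (4)·6^i is divisible by 4 since 4 | 4. Hence 4 | h(i+1).
Hence, by induction on m, the claim holds for every m ≥ 1.
Therefore the largest such d is 4.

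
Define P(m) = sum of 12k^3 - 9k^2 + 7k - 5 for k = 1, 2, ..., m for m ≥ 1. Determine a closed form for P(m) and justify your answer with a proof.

P(m) = m(3m^3 + 3m^2 + 2m - 3)

We claim P(m) = m(3m^3 + 3m^2 + 2m - 3) for all m ≥ 1.
When m = 1: P(1) = 5, and the closed form gives 5. They agree.
For the inductive step, assume it holds for an arbitrary k ≥ 1, so P(k) = k(3k^3 + 3k^2 + 2k - 3).
Then P(k+1) = P(k) + (12k^3 + 27k^2 + 25k + 5) = (k(3k^3 + 3k^2 + 2k - 3)) + (12k^3 + 27k^2 + 25k + 5).
Simplifying, P(k+1) = (k + 1)(3k^3 + 12k^2 + 17k + 5) = (k+1)(3(k+1)^3 + 3(k+1)^2 + 2(k+1) - 3),
which is the closed form with m = k+1.
By induction, the statement is established for all m ≥ 1.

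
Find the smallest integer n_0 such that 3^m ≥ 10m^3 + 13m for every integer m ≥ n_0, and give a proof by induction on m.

n_0 = 8

At m = 7: 2187 < 3521, so the inequality fails and n_0 ≥ 8. We prove 3^m ≥ 10m^3 + 13m for all m ≥ 8.
Base case (m = 8): 3^m = 6561 and 10m^3 + 13m = 5224, so 6561 ≥ 5224.
For the inductive step, assume it holds for an arbitrary p ≥ 8, so 3^p ≥ 10p^3 + 13p.
Then 3^(p + 1) = 3·(3^p) ≥ 3·(10p^3 + 13p).
Also, for p ≥ 8 we have 3·(10p^3 + 13p) ≥ 10(p+1)^3 + 13(p+1), since 3·(10p^3 + 13p) − (10(p+1)^3 + 13(p+1)) = 20p^3 - 30p^2 - 4p - 23, which is nonnegative for all p ≥ 8.
Combining, 3^(p + 1) ≥ 10(p+1)^3 + 13(p+1).
By induction, the statement is established for all m ≥ 8.
Hence the smallest such n_0 is 8.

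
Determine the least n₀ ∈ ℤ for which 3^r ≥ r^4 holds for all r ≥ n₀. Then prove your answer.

At r = 7: 2187 < 2401, so the inequality fails and n₀ ≥ 8. We prove 3^r ≥ r^4 for all r ≥ 8.
Base case (r = 8): 3^r = 6561 and r^4 = 4096, so 6561 ≥ 4096.
Suppose the result is true for r = k, so 3^k ≥ k^4.
Then 3^(k + 1) = 3·(3^k) ≥ 3·(k^4).
Also, for k ≥ 8 we have 3·(k^4) ≥ (k+1)^4, since 3 ≥ (1 + 1/k)^4 for all k ≥ 8.
Combining, 3^(k + 1) ≥ (k+1)^4.
Hence, by induction on r, the claim holds for every r ≥ 8.
Hence the smallest such n₀ is 8.

n₀ = 8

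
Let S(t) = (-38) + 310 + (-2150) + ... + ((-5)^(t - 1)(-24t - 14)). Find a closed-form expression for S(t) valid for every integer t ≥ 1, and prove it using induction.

We claim S(t) = (-5)^t(4t + 3) - 3 for all t ≥ 1.
For the base case t = 1: S(1) = -38, and the closed form gives -38. They agree.
Inductive step: suppose the statement holds for some i ≥ 1, so S(i) = (-5)^i(4i + 3) - 3.
Then S(i+1) = S(i) + ((-5)^i(-24i - 38)) = ((-5)^i(4i + 3) - 3) + ((-5)^i(-24i - 38)).
Simplifying, S(i+1) = -20(-5)^i·i - 35(-5)^i - 3 = (-5)^(i+1)(4(i+1) + 3) - 3,
which is the closed form with t = i+1.
By the principle of mathematical induction, the result holds for all t ≥ 1.

S(t) = (-5)^t(4t + 3) - 3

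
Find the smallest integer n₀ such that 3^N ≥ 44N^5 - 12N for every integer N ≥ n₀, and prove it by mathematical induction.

At N = 16: 43046721 < 46137152, so the inequality fails and n₀ ≥ 17. We prove 3^N ≥ 44N^5 - 12N for all N ≥ 17.
Base step (N = 17): 3^N = 129140163 and 44N^5 - 12N = 62473504, so 129140163 ≥ 62473504.
Inductive step: assume the claim holds for N = j, so 3^j ≥ 44j^5 - 12j.
Then 3^(j + 1) = 3·(3^j) ≥ 3·(44j^5 - 12j).
Also, for j ≥ 17 we have 3·(44j^5 - 12j) ≥ 44(j+1)^5 - 12(j+1), since 3·(44j^5 - 12j) − (44(j+1)^5 - 12(j+1)) = 88j^5 - 220j^4 - 440j^3 - 440j^2 - 244j - 32, which is nonnegative for all j ≥ 17.
Combining, 3^(j + 1) ≥ 44(j+1)^5 - 12(j+1).
This completes the induction.
Hence the smallest such n₀ is 17.

n₀ = 17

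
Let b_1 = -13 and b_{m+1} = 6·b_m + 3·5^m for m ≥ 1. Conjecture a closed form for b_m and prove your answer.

Computing the first terms: b_1 = -13, b_2 = -63, b_3 = -303. This suggests b_m = -3·5^m + 2·6^(m - 1).
For the base case m = 1: the formula gives -13 = -13 = b_1.
Suppose the result is true for m = p, so b_p = -3·5^p + 2·6^(p - 1).
Then b_{p+1} = 6·b_p + 3·5^p = 6·(-3·5^p + 2·6^(p - 1)) + 3·5^p = -3·5^(p + 1) + 2·6^p = -3·5^(p+1) + 2·6^((p+1) - 1),
which is the claimed formula at m = p+1.
Hence, by induction on m, the claim holds for every m ≥ 1.

b_m = -3·5^m + 2·6^(m - 1)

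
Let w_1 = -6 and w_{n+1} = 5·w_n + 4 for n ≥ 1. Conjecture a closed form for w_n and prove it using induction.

Computing the first terms: w_1 = -6, w_2 = -26, w_3 = -126. This suggests w_n = -5^n - 1.
Base case (n = 1): the formula gives -6 = -6 = w_1.
For the inductive step, assume it holds for an arbitrary i ≥ 1, so w_i = -5^i - 1.
Then w_{i+1} = 5·w_i + 4 = 5·(-5^i - 1) + 4 = -5^(i + 1) - 1,
which is the claimed formula at n = i+1.
By the principle of mathematical induction, the result holds for all n ≥ 1.

w_n = -5^n - 1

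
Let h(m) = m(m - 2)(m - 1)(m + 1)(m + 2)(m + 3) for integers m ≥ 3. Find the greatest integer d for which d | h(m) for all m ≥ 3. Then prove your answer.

d = 720

Computing the first values: h(3) = 720 and h(4) = 5040; gcd(720, 5040) = 720, so d ≤ 720.
We prove 720 | m(m - 2)(m - 1)(m + 1)(m + 2)(m + 3) for all m ≥ 3 by induction on m.
For the base case m = 3: h(3) = 720 = 720·(1), so 720 | h(3).
Suppose the result is true for m = p, i.e. 720 | h(p). Then
h(p+1) − h(p) = (p-1)·p·(p+1)·(p+2)·(p+3)·(p+4) − (p-2)·(p-1)·p·(p+1)·(p+2)·(p+3) = (p-1)·p·(p+1)·(p+2)·(p+3)·[(p+4) − (p-2)] = 6·(p-1)·p·(p+1)·(p+2)·(p+3). The product of 5 consecutive integers is divisible by (5)! = 120, so h(p+1) − h(p) is divisible by 6·120 = 720. By the inductive hypothesis 720 | h(p), hence 720 | h(p+1).
By induction, the statement is established for all m ≥ 3.
Therefore the largest such d is 720.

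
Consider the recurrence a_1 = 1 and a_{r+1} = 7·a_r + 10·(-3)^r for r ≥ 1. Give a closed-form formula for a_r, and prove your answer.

Computing the first terms: a_1 = 1, a_2 = -23, a_3 = -71. This suggests a_r = -(-3)^r - 2·7^(r - 1).
Base step (r = 1): the formula gives 1 = 1 = a_1.
For the inductive step, assume it holds for an arbitrary m ≥ 1, so a_m = -(-3)^m - 2·7^(m - 1).
Then a_{m+1} = 7·a_m + 10·(-3)^m = 7·(-(-3)^m - 2·7^(m - 1)) + 10·(-3)^m = -(-3)^(m + 1) - 2·7^m = -(-3)^(m+1) - 2·7^((m+1) - 1),
which is the claimed formula at r = m+1.
By induction, the statement is established for all r ≥ 1.

a_r = -(-3)^r - 2·7^(r - 1)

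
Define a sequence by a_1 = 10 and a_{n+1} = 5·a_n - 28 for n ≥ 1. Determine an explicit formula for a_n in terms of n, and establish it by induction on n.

Computing the first terms: a_1 = 10, a_2 = 22, a_3 = 82. This suggests a_n = 3·5^(n - 1) + 7.
When n = 1: the formula gives 10 = 10 = a_1.
For the inductive step, assume it holds for an arbitrary r ≥ 1, so a_r = 3·5^(r - 1) + 7.
Then a_{r+1} = 5·a_r - 28 = 5·(3·5^(r - 1) + 7) - 28 = 3·5^r + 7 = 3·5^((r+1) - 1) + 7,
which is the claimed formula at n = r+1.
By the principle of mathematical induction, the result holds for all n ≥ 1.

a_n = 3·5^(n - 1) + 7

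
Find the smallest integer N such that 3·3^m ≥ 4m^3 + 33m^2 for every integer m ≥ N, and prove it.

N = 6

At m = 5: 729 < 1325, so the inequality fails and N ≥ 6. We prove 3·3^m ≥ 4m^3 + 33m^2 for all m ≥ 6.
Base case (m = 6): 3·3^m = 2187 and 4m^3 + 33m^2 = 2052, so 2187 ≥ 2052.
Inductive step: suppose the statement holds for some i ≥ 6, so 3·3^i ≥ 4i^3 + 33i^2.
Then 3·3^(i + 1) = 3·(3·3^i) ≥ 3·(4i^3 + 33i^2).
Also, for i ≥ 6 we have 3·(4i^3 + 33i^2) ≥ 4(i+1)^3 + 33(i+1)^2, since 3·(4i^3 + 33i^2) − (4(i+1)^3 + 33(i+1)^2) = 8i^3 + 54i^2 - 78i - 37, which is nonnegative for all i ≥ 6.
Combining, 3·3^(i + 1) ≥ 4(i+1)^3 + 33(i+1)^2.
This completes the induction.
Hence the smallest such N is 6.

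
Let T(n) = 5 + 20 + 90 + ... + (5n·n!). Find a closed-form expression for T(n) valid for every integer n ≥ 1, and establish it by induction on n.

We claim T(n) = 5(n + 1)! - 5 for all n ≥ 1.
Base step (n = 1): T(1) = 5, and the closed form gives 5. They agree.
For the inductive step, assume it holds for an arbitrary p ≥ 1, so T(p) = 5(p + 1)! - 5.
Then T(p+1) = T(p) + (5(p + 1)(p + 1)!) = (5(p + 1)! - 5) + (5(p + 1)(p + 1)!).
Simplifying, T(p+1) = 5((p+1) + 1)! - 5,
which is the closed form with n = p+1.
By induction, the statement is established for all n ≥ 1.

T(n) = 5(n + 1)! - 5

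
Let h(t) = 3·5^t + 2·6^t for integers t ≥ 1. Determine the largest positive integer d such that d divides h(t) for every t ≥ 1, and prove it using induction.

d = 3

Computing the first values: h(1) = 27 and h(2) = 147; gcd(27, 147) = 3, so d ≤ 3.
We prove 3 | 3·5^t + 2·6^t for all t ≥ 1 by induction on t.
Base step (t = 1): h(1) = 27 = 3·(9), so 3 | h(1).
For the inductive step, assume it holds for an arbitrary r ≥ 1, i.e. 3 | h(r). Then
h(r+1) − 6·h(r) = (3·5^(r+1) + 2·6^(r+1)) − 6·(3·5^r + 2·6^r) = (3)·5^r·(5 − 6) = (-3)·5^r. Since 3 | h(r) by the inductive hypothesis, 3 | 6·h(r); and 3 | -3 since -3 = 3·-1. Therefore 3 | h(r+1).
This completes the induction.
Therefore the largest such d is 3.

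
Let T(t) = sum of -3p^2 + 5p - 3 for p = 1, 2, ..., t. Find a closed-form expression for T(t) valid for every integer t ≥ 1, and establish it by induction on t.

We claim T(t) = -t(t^2 - t + 1) for all t ≥ 1.
For the base case t = 1: T(1) = -1, and the closed form gives -1. They agree.
Suppose the result is true for t = p, so T(p) = p(-p^2 + p - 1).
Then T(p+1) = T(p) + (-3p^2 - p - 1) = (p(-p^2 + p - 1)) + (-3p^2 - p - 1).
Simplifying, T(p+1) = -(p + 1)(p^2 + p + 1) = -(p+1)((p+1)^2 - (p+1) + 1),
which is the closed form with t = p+1.
By the principle of mathematical induction, the result holds for all t ≥ 1.

T(t) = -t(t^2 - t + 1)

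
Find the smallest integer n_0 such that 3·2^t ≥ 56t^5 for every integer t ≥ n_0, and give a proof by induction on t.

n_0 = 29

At t = 28: 805306368 < 963780608, so the inequality fails and n_0 ≥ 29. We prove 3·2^t ≥ 56t^5 for all t ≥ 29.
For the base case t = 29: 3·2^t = 1610612736 and 56t^5 = 1148624344, so 1610612736 ≥ 1148624344.
Suppose the result is true for t = p, so 3·2^p ≥ 56p^5.
Then 3·2^(p + 1) = 2·(3·2^p) ≥ 2·(56p^5).
Also, for p ≥ 29 we have 2·(56p^5) ≥ 56(p+1)^5, since 2 ≥ (1 + 1/p)^5 for all p ≥ 29.
Combining, 3·2^(p + 1) ≥ 56(p+1)^5.
This completes the induction.
Hence the smallest such n_0 is 29.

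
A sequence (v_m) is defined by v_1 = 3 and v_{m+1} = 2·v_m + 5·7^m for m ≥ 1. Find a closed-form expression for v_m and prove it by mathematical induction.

Computing the first terms: v_1 = 3, v_2 = 41, v_3 = 327. This suggests v_m = -2^(m + 1) + 7^m.
For the base case m = 1: the formula gives 3 = 3 = v_1.
Suppose the result is true for m = p, so v_p = -2^(p + 1) + 7^p.
Then v_{p+1} = 2·v_p + 5·7^p = 2·(-2^(p + 1) + 7^p) + 5·7^p = -2^(p + 2) + 7^(p + 1) = -2^((p+1) + 1) + 7^(p+1),
which is the claimed formula at m = p+1.
Hence, by induction on m, the claim holds for every m ≥ 1.

v_m = -2^(m + 1) + 7^m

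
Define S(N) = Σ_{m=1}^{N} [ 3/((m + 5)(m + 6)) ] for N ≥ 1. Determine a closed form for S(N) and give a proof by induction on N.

We claim S(N) = N/(2(N + 6)) for all N ≥ 1.
For the base case N = 1: S(1) = 1/14, and the closed form gives 1/14. They agree.
Suppose the result is true for N = m, so S(m) = m/(2(m + 6)).
Then S(m+1) = S(m) + (3/((m + 6)(m + 7))) = (m/(2(m + 6))) + (3/((m + 6)(m + 7))).
Simplifying, S(m+1) = (m + 1)/(2(m + 7)) = (m+1)/(2((m+1) + 6)),
which is the closed form with N = m+1.
By induction, the statement is established for all N ≥ 1.

S(N) = N/(2(N + 6))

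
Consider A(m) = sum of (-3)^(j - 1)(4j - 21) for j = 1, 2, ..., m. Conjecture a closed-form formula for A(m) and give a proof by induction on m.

We claim A(m) = (-3)^m(-m + 5) - 5 for all m ≥ 1.
Base case (m = 1): A(1) = -17, and the closed form gives -17. They agree.
For the inductive step, assume it holds for an arbitrary j ≥ 1, so A(j) = (-3)^j(-j + 5) - 5.
Then A(j+1) = A(j) + ((-3)^j(4j - 17)) = ((-3)^j(-j + 5) - 5) + ((-3)^j(4j - 17)).
Simplifying, A(j+1) = 3(-3)^j·j - 12(-3)^j - 5 = (-3)^(j+1)(-(j+1) + 5) - 5,
which is the closed form with m = j+1.
Hence, by induction on m, the claim holds for every m ≥ 1.

A(m) = (-3)^m(-m + 5) - 5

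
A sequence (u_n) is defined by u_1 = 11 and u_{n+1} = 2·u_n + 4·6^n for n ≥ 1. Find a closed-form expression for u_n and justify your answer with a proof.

Computing the first terms: u_1 = 11, u_2 = 46, u_3 = 236. This suggests u_n = 5·2^(n - 1) + 6^n.
Base case (n = 1): the formula gives 11 = 11 = u_1.
Inductive step: suppose the statement holds for some r ≥ 1, so u_r = 5·2^(r - 1) + 6^r.
Then u_{r+1} = 2·u_r + 4·6^r = 2·(5·2^(r - 1) + 6^r) + 4·6^r = 5·2^r + 6^(r + 1) = 5·2^((r+1) - 1) + 6^(r+1),
which is the claimed formula at n = r+1.
By the principle of mathematical induction, the result holds for all n ≥ 1.

u_n = 5·2^(n - 1) + 6^n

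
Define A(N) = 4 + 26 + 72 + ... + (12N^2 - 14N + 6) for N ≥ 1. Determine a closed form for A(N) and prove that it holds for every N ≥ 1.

We claim A(N) = N(4N^2 - N + 1) for all N ≥ 1.
For the base case N = 1: A(1) = 4, and the closed form gives 4. They agree.
Suppose the result is true for N = r, so A(r) = r(4r^2 - r + 1).
Then A(r+1) = A(r) + (12r^2 + 10r + 4) = (r(4r^2 - r + 1)) + (12r^2 + 10r + 4).
Simplifying, A(r+1) = (r + 1)(4r^2 + 7r + 4) = (r+1)(4(r+1)^2 - (r+1) + 1),
which is the closed form with N = r+1.
This completes the induction.

A(N) = N(4N^2 - N + 1)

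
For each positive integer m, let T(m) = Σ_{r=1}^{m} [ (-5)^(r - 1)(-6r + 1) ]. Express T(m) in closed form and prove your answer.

T(m) = (-5)^m·m

We claim T(m) = (-5)^m·m for all m ≥ 1.
When m = 1: T(1) = -5, and the closed form gives -5. They agree.
Inductive step: assume the claim holds for m = r, so T(r) = (-5)^r·r.
Then T(r+1) = T(r) + ((-5)^r(-6r - 5)) = ((-5)^r·r) + ((-5)^r(-6r - 5)).
Simplifying, T(r+1) = (-5)^(r + 1)(r + 1) = (-5)^(r+1)·(r+1),
which is the closed form with m = r+1.
Hence, by induction on m, the claim holds for every m ≥ 1.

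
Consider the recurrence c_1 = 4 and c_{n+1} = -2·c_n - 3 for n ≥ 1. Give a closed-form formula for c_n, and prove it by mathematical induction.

Computing the first terms: c_1 = 4, c_2 = -11, c_3 = 19. This suggests c_n = 5(-2)^(n - 1) - 1.
For the base case n = 1: the formula gives 4 = 4 = c_1.
Inductive step: assume the claim holds for n = r, so c_r = 5(-2)^(r - 1) - 1.
Then c_{r+1} = -2·c_r - 3 = -2·(5(-2)^(r - 1) - 1) - 3 = 5(-2)^r - 1 = 5(-2)^((r+1) - 1) - 1,
which is the claimed formula at n = r+1.
Hence, by induction on n, the claim holds for every n ≥ 1.

c_n = 5(-2)^(n - 1) - 1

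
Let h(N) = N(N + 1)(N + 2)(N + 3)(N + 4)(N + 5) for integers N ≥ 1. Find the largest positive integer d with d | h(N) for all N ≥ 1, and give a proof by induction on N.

Computing the first values: h(1) = 720 and h(2) = 5040; gcd(720, 5040) = 720, so d ≤ 720.
We prove 720 | N(N + 1)(N + 2)(N + 3)(N + 4)(N + 5) for all N ≥ 1 by induction on N.
Base step (N = 1): h(1) = 720 = 720·(1), so 720 | h(1).
Inductive step: assume the claim holds for N = k, i.e. 720 | h(k). Then
h(k+1) − h(k) = (k+1)·(k+2)·(k+3)·(k+4)·(k+5)·(k+6) − k·(k+1)·(k+2)·(k+3)·(k+4)·(k+5) = (k+1)·(k+2)·(k+3)·(k+4)·(k+5)·[(k+6) − k] = 6·(k+1)·(k+2)·(k+3)·(k+4)·(k+5). The product of 5 consecutive integers is divisible by (5)! = 120, so h(k+1) − h(k) is divisible by 6·120 = 720. By the inductive hypothesis 720 | h(k), hence 720 | h(k+1).
Hence, by induction on N, the claim holds for every N ≥ 1.
Therefore the largest such d is 720.

d = 720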